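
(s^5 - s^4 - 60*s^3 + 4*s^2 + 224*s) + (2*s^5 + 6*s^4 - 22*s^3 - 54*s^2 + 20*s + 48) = 3*s^5 + 5*s^4 - 82*s^3 - 50*s^2 + 244*s + 48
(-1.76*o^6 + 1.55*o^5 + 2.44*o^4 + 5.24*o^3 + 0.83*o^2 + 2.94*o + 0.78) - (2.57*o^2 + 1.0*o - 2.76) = -1.76*o^6 + 1.55*o^5 + 2.44*o^4 + 5.24*o^3 - 1.74*o^2 + 1.94*o + 3.54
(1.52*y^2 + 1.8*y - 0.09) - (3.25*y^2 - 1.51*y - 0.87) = -1.73*y^2 + 3.31*y + 0.78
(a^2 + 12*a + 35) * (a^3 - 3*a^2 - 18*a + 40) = a^5 + 9*a^4 - 19*a^3 - 281*a^2 - 150*a + 1400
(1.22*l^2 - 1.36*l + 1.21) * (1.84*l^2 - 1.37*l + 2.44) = 2.2448*l^4 - 4.1738*l^3 + 7.0664*l^2 - 4.9761*l + 2.9524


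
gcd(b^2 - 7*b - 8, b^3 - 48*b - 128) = b - 8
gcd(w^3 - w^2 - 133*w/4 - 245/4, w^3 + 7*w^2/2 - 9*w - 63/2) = w + 7/2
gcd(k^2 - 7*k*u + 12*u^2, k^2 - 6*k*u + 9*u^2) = -k + 3*u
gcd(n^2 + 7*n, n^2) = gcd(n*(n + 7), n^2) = n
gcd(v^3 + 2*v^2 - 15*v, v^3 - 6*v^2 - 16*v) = v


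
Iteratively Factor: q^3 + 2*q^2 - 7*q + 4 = (q + 4)*(q^2 - 2*q + 1) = (q - 1)*(q + 4)*(q - 1)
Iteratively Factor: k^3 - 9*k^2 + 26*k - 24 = (k - 2)*(k^2 - 7*k + 12) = (k - 4)*(k - 2)*(k - 3)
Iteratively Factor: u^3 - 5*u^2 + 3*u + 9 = (u - 3)*(u^2 - 2*u - 3) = (u - 3)^2*(u + 1)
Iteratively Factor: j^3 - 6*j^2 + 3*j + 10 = (j + 1)*(j^2 - 7*j + 10) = (j - 5)*(j + 1)*(j - 2)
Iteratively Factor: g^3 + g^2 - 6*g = (g - 2)*(g^2 + 3*g) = (g - 2)*(g + 3)*(g)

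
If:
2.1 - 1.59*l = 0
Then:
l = 1.32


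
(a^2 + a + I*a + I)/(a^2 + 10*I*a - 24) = (a^2 + a + I*a + I)/(a^2 + 10*I*a - 24)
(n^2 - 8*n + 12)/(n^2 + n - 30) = (n^2 - 8*n + 12)/(n^2 + n - 30)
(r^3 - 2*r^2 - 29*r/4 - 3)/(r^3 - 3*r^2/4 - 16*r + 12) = (4*r^2 + 8*r + 3)/(4*r^2 + 13*r - 12)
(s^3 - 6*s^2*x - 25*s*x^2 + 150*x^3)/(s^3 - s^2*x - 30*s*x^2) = (s - 5*x)/s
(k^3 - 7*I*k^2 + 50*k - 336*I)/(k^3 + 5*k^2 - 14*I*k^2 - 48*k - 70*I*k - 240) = (k + 7*I)/(k + 5)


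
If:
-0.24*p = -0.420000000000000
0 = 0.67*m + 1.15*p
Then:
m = -3.00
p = 1.75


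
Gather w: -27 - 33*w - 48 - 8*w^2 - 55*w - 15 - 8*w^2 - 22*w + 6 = -16*w^2 - 110*w - 84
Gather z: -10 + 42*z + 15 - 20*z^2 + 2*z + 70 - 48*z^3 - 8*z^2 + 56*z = -48*z^3 - 28*z^2 + 100*z + 75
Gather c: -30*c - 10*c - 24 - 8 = -40*c - 32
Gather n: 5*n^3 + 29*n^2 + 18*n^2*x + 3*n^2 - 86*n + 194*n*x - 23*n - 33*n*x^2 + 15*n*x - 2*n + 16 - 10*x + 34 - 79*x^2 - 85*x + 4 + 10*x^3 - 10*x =5*n^3 + n^2*(18*x + 32) + n*(-33*x^2 + 209*x - 111) + 10*x^3 - 79*x^2 - 105*x + 54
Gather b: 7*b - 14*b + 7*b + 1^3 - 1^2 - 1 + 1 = 0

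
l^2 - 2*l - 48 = (l - 8)*(l + 6)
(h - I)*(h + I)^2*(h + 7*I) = h^4 + 8*I*h^3 - 6*h^2 + 8*I*h - 7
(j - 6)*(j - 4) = j^2 - 10*j + 24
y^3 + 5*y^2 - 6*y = y*(y - 1)*(y + 6)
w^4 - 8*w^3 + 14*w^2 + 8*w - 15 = (w - 5)*(w - 3)*(w - 1)*(w + 1)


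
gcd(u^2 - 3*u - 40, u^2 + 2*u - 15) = u + 5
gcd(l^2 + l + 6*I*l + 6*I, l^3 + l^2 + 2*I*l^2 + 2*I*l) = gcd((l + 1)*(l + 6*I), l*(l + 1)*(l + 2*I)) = l + 1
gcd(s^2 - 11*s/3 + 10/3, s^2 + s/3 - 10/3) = s - 5/3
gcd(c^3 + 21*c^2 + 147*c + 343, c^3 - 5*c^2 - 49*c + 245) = c + 7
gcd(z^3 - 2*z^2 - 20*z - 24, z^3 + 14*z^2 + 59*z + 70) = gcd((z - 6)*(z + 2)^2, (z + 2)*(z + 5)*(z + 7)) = z + 2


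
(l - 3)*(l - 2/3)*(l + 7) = l^3 + 10*l^2/3 - 71*l/3 + 14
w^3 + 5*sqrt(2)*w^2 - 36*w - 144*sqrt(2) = (w - 4*sqrt(2))*(w + 3*sqrt(2))*(w + 6*sqrt(2))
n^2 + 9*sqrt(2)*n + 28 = (n + 2*sqrt(2))*(n + 7*sqrt(2))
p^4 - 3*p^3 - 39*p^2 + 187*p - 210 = (p - 5)*(p - 3)*(p - 2)*(p + 7)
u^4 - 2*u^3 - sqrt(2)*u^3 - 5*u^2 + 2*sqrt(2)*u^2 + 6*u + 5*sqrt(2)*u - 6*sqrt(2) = (u - 3)*(u - 1)*(u + 2)*(u - sqrt(2))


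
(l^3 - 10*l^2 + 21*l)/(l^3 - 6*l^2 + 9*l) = (l - 7)/(l - 3)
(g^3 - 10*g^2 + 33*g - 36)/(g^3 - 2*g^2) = (g^3 - 10*g^2 + 33*g - 36)/(g^2*(g - 2))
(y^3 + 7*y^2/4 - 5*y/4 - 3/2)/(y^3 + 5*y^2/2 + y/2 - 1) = (4*y^2 - y - 3)/(2*(2*y^2 + y - 1))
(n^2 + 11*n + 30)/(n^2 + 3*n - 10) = (n + 6)/(n - 2)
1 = 1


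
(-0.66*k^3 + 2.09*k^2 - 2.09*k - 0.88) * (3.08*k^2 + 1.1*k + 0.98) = -2.0328*k^5 + 5.7112*k^4 - 4.785*k^3 - 2.9612*k^2 - 3.0162*k - 0.8624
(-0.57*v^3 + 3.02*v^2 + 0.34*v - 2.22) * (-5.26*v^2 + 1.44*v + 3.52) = 2.9982*v^5 - 16.706*v^4 + 0.554*v^3 + 22.7972*v^2 - 2.0*v - 7.8144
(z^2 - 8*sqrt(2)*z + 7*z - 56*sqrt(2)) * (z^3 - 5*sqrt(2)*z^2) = z^5 - 13*sqrt(2)*z^4 + 7*z^4 - 91*sqrt(2)*z^3 + 80*z^3 + 560*z^2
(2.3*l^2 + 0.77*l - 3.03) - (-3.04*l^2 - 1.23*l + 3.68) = 5.34*l^2 + 2.0*l - 6.71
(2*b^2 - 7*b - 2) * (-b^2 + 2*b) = -2*b^4 + 11*b^3 - 12*b^2 - 4*b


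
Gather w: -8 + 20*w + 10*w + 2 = 30*w - 6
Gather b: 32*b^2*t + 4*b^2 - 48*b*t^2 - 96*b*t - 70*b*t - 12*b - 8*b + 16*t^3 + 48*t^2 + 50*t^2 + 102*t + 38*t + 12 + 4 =b^2*(32*t + 4) + b*(-48*t^2 - 166*t - 20) + 16*t^3 + 98*t^2 + 140*t + 16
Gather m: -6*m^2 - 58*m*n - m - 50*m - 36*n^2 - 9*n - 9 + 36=-6*m^2 + m*(-58*n - 51) - 36*n^2 - 9*n + 27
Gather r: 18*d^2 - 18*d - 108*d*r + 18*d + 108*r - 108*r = 18*d^2 - 108*d*r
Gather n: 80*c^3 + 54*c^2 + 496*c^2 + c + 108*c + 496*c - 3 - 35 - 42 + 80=80*c^3 + 550*c^2 + 605*c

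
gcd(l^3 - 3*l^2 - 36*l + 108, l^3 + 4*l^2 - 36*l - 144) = l^2 - 36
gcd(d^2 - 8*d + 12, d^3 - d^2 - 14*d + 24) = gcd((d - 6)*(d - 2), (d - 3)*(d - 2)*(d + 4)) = d - 2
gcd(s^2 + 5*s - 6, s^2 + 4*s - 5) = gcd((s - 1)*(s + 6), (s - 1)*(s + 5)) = s - 1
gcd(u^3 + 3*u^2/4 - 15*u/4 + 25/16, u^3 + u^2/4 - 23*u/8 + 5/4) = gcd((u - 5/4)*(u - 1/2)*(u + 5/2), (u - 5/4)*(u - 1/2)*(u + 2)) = u^2 - 7*u/4 + 5/8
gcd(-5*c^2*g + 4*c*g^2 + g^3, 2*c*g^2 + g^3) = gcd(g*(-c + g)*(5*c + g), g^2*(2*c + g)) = g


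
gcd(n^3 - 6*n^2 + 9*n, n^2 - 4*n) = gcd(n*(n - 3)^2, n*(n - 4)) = n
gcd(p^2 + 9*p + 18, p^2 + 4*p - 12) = p + 6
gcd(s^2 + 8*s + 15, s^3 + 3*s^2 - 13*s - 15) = s + 5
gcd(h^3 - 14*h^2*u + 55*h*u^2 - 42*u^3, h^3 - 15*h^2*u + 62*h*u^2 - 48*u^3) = h^2 - 7*h*u + 6*u^2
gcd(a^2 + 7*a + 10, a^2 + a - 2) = a + 2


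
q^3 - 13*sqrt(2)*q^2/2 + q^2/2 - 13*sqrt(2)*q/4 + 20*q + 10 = (q + 1/2)*(q - 4*sqrt(2))*(q - 5*sqrt(2)/2)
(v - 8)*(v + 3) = v^2 - 5*v - 24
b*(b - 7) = b^2 - 7*b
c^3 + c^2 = c^2*(c + 1)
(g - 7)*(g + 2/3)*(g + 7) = g^3 + 2*g^2/3 - 49*g - 98/3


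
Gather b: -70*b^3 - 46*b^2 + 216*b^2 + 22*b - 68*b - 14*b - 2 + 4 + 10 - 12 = -70*b^3 + 170*b^2 - 60*b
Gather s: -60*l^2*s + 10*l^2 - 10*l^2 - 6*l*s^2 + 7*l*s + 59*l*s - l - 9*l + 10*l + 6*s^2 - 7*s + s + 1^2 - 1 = s^2*(6 - 6*l) + s*(-60*l^2 + 66*l - 6)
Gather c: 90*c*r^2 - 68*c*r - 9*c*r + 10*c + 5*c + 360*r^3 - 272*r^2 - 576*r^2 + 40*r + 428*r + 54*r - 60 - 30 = c*(90*r^2 - 77*r + 15) + 360*r^3 - 848*r^2 + 522*r - 90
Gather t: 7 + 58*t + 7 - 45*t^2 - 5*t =-45*t^2 + 53*t + 14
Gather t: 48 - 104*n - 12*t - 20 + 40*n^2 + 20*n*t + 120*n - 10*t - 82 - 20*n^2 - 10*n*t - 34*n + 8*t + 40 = 20*n^2 - 18*n + t*(10*n - 14) - 14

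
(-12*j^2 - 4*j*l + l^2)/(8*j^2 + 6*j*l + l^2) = (-6*j + l)/(4*j + l)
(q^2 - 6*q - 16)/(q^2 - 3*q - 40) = (q + 2)/(q + 5)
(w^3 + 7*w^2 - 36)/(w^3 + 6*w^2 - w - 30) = (w + 6)/(w + 5)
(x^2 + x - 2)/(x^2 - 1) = (x + 2)/(x + 1)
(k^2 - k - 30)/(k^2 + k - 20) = (k - 6)/(k - 4)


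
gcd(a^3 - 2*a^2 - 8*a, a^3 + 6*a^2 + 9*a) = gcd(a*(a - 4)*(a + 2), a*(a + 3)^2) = a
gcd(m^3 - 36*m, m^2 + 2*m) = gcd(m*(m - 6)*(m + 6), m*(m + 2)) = m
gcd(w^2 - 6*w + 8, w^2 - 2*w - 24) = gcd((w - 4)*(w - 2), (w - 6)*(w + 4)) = 1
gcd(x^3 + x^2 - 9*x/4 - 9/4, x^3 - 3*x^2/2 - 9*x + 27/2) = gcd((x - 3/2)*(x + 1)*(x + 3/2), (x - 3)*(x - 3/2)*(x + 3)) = x - 3/2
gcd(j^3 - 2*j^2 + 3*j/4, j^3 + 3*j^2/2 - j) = j^2 - j/2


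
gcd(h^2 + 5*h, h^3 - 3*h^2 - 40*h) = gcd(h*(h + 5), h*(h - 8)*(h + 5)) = h^2 + 5*h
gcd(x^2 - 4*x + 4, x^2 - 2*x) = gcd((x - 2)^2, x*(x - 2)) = x - 2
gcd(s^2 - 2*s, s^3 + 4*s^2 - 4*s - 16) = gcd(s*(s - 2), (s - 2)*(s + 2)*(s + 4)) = s - 2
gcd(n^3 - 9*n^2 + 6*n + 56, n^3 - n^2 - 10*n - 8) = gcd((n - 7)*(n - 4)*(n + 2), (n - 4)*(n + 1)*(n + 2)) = n^2 - 2*n - 8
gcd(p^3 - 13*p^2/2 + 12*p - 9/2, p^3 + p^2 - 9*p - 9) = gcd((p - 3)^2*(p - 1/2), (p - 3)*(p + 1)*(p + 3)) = p - 3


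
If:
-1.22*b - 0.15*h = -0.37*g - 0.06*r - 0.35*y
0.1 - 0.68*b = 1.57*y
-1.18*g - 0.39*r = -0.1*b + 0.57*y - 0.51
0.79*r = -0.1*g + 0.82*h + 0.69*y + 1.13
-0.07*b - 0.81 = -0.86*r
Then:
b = 0.14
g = 0.13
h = -0.45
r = 0.95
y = 0.00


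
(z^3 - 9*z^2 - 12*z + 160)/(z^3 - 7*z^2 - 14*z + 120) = (z - 8)/(z - 6)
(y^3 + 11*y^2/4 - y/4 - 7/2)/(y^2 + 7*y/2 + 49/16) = 4*(y^2 + y - 2)/(4*y + 7)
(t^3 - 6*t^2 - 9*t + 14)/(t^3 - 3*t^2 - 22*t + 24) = (t^2 - 5*t - 14)/(t^2 - 2*t - 24)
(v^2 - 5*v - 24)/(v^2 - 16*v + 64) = (v + 3)/(v - 8)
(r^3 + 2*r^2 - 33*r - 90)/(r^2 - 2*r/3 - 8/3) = 3*(-r^3 - 2*r^2 + 33*r + 90)/(-3*r^2 + 2*r + 8)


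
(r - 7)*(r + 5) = r^2 - 2*r - 35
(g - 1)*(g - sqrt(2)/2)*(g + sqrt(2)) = g^3 - g^2 + sqrt(2)*g^2/2 - g - sqrt(2)*g/2 + 1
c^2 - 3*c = c*(c - 3)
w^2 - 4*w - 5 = (w - 5)*(w + 1)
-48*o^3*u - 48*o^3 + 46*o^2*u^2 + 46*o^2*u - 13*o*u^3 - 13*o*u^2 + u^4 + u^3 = (-8*o + u)*(-3*o + u)*(-2*o + u)*(u + 1)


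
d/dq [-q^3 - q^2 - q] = -3*q^2 - 2*q - 1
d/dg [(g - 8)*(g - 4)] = 2*g - 12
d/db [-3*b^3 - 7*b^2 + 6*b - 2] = -9*b^2 - 14*b + 6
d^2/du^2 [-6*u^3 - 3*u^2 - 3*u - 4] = -36*u - 6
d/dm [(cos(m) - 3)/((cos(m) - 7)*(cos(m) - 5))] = (cos(m)^2 - 6*cos(m) + 1)*sin(m)/((cos(m) - 7)^2*(cos(m) - 5)^2)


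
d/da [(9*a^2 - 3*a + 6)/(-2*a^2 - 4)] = 3*(-a^2 - 8*a + 2)/(2*(a^4 + 4*a^2 + 4))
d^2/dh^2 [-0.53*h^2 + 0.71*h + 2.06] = -1.06000000000000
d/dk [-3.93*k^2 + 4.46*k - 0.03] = 4.46 - 7.86*k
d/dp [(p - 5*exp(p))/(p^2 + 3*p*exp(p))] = (-8*p^2*exp(p) - p^2 + 10*p*exp(p) + 15*exp(2*p))/(p^2*(p^2 + 6*p*exp(p) + 9*exp(2*p)))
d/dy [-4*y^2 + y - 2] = 1 - 8*y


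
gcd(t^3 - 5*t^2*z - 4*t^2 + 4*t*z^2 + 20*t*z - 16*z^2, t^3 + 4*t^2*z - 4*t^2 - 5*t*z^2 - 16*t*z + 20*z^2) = -t^2 + t*z + 4*t - 4*z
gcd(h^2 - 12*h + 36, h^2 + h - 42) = h - 6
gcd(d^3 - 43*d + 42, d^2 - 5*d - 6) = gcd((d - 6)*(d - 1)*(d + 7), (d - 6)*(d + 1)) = d - 6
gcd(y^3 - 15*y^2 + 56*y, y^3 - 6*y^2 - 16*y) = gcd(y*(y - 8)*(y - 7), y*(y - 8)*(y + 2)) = y^2 - 8*y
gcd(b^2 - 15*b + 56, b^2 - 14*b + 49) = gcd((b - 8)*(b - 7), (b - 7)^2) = b - 7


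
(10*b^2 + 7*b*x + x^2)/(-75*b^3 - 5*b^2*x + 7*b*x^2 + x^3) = (2*b + x)/(-15*b^2 + 2*b*x + x^2)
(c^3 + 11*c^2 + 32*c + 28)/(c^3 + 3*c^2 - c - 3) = (c^3 + 11*c^2 + 32*c + 28)/(c^3 + 3*c^2 - c - 3)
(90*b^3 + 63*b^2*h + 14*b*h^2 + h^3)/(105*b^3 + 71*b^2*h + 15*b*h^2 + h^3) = (6*b + h)/(7*b + h)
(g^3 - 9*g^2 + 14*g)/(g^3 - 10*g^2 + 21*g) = (g - 2)/(g - 3)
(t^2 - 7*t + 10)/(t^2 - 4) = (t - 5)/(t + 2)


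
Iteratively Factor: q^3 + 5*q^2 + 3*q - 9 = (q - 1)*(q^2 + 6*q + 9) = (q - 1)*(q + 3)*(q + 3)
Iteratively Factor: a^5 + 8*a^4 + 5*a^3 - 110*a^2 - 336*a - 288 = (a + 4)*(a^4 + 4*a^3 - 11*a^2 - 66*a - 72) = (a + 3)*(a + 4)*(a^3 + a^2 - 14*a - 24) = (a + 3)^2*(a + 4)*(a^2 - 2*a - 8) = (a + 2)*(a + 3)^2*(a + 4)*(a - 4)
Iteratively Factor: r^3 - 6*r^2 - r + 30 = (r - 3)*(r^2 - 3*r - 10) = (r - 5)*(r - 3)*(r + 2)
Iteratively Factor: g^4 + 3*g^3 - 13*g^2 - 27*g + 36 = (g + 3)*(g^3 - 13*g + 12) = (g + 3)*(g + 4)*(g^2 - 4*g + 3) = (g - 3)*(g + 3)*(g + 4)*(g - 1)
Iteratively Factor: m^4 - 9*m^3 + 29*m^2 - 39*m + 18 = (m - 3)*(m^3 - 6*m^2 + 11*m - 6) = (m - 3)*(m - 1)*(m^2 - 5*m + 6) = (m - 3)*(m - 2)*(m - 1)*(m - 3)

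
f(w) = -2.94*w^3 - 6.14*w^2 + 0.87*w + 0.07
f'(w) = -8.82*w^2 - 12.28*w + 0.87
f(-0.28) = -0.59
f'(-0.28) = 3.62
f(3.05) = -137.81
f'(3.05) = -118.63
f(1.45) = -20.54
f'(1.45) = -35.48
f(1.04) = -8.97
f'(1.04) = -21.44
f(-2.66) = 9.65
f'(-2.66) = -28.87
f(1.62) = -27.13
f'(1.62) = -42.17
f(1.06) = -9.41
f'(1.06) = -22.06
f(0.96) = -7.35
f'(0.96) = -19.05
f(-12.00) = 4185.79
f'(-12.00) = -1121.85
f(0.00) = 0.07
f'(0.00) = 0.87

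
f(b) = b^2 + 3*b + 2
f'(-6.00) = -9.00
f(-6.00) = 20.00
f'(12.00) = 27.00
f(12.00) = 182.00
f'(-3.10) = -3.20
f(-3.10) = 2.31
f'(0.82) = 4.64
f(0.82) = 5.13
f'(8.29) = 19.58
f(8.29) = 95.59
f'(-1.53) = -0.06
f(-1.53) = -0.25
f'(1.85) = 6.70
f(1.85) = 10.97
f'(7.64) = 18.28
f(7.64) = 83.29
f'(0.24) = 3.48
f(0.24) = 2.78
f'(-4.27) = -5.54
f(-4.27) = 7.42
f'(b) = 2*b + 3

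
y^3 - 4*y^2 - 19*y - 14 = (y - 7)*(y + 1)*(y + 2)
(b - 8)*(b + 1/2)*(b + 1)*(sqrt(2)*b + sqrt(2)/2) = sqrt(2)*b^4 - 6*sqrt(2)*b^3 - 59*sqrt(2)*b^2/4 - 39*sqrt(2)*b/4 - 2*sqrt(2)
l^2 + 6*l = l*(l + 6)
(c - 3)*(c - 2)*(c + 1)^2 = c^4 - 3*c^3 - 3*c^2 + 7*c + 6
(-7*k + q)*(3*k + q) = -21*k^2 - 4*k*q + q^2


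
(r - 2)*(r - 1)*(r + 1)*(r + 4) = r^4 + 2*r^3 - 9*r^2 - 2*r + 8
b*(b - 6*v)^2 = b^3 - 12*b^2*v + 36*b*v^2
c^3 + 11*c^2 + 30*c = c*(c + 5)*(c + 6)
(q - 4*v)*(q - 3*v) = q^2 - 7*q*v + 12*v^2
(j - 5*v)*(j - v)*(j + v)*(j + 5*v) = j^4 - 26*j^2*v^2 + 25*v^4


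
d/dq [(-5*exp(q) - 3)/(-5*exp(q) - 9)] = 30*exp(q)/(5*exp(q) + 9)^2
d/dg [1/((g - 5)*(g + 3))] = 2*(1 - g)/(g^4 - 4*g^3 - 26*g^2 + 60*g + 225)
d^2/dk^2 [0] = 0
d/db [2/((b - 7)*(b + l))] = 2*((7 - b)*(b + l) - (b - 7)^2)/((b - 7)^3*(b + l)^2)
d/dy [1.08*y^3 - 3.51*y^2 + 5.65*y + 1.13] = 3.24*y^2 - 7.02*y + 5.65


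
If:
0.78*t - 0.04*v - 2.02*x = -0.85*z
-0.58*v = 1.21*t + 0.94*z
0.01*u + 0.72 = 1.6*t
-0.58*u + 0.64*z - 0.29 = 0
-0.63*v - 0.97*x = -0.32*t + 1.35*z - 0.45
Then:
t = 0.46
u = 0.94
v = -3.07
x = 0.79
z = 1.31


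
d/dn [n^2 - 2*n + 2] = 2*n - 2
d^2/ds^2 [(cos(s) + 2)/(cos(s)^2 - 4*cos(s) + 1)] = 2*(9*(1 - cos(2*s))^2*cos(s) + 12*(1 - cos(2*s))^2 + 154*cos(s) + 80*cos(2*s) - 24*cos(3*s) - 2*cos(5*s) - 240)/(8*cos(s) - cos(2*s) - 3)^3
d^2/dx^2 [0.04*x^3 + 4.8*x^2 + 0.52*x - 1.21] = 0.24*x + 9.6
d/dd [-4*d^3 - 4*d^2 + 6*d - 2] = -12*d^2 - 8*d + 6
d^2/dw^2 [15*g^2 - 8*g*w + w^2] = 2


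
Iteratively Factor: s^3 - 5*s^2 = (s)*(s^2 - 5*s) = s^2*(s - 5)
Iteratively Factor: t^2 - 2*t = (t - 2)*(t)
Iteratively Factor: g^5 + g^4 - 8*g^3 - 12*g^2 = (g - 3)*(g^4 + 4*g^3 + 4*g^2) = (g - 3)*(g + 2)*(g^3 + 2*g^2) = (g - 3)*(g + 2)^2*(g^2) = g*(g - 3)*(g + 2)^2*(g)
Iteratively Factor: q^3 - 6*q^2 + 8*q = (q)*(q^2 - 6*q + 8) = q*(q - 4)*(q - 2)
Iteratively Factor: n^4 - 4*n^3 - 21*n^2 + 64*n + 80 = (n + 1)*(n^3 - 5*n^2 - 16*n + 80) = (n - 5)*(n + 1)*(n^2 - 16) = (n - 5)*(n + 1)*(n + 4)*(n - 4)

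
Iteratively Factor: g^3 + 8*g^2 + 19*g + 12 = (g + 4)*(g^2 + 4*g + 3) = (g + 1)*(g + 4)*(g + 3)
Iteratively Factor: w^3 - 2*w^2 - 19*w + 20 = (w + 4)*(w^2 - 6*w + 5) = (w - 5)*(w + 4)*(w - 1)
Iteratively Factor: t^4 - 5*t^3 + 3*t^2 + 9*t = (t - 3)*(t^3 - 2*t^2 - 3*t) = t*(t - 3)*(t^2 - 2*t - 3) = t*(t - 3)^2*(t + 1)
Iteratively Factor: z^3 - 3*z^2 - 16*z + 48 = (z - 3)*(z^2 - 16) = (z - 4)*(z - 3)*(z + 4)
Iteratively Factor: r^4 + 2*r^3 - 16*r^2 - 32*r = (r + 2)*(r^3 - 16*r) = (r + 2)*(r + 4)*(r^2 - 4*r) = r*(r + 2)*(r + 4)*(r - 4)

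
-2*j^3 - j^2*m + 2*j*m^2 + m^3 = (-j + m)*(j + m)*(2*j + m)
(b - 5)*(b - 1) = b^2 - 6*b + 5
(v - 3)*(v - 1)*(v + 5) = v^3 + v^2 - 17*v + 15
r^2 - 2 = (r - sqrt(2))*(r + sqrt(2))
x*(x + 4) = x^2 + 4*x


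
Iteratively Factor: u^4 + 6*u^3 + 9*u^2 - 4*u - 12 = (u + 2)*(u^3 + 4*u^2 + u - 6) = (u + 2)^2*(u^2 + 2*u - 3) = (u - 1)*(u + 2)^2*(u + 3)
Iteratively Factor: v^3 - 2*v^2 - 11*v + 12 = (v + 3)*(v^2 - 5*v + 4) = (v - 1)*(v + 3)*(v - 4)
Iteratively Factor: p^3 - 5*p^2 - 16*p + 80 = (p + 4)*(p^2 - 9*p + 20) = (p - 5)*(p + 4)*(p - 4)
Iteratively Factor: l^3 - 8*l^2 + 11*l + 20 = (l - 4)*(l^2 - 4*l - 5) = (l - 4)*(l + 1)*(l - 5)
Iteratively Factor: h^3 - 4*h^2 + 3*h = (h)*(h^2 - 4*h + 3) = h*(h - 3)*(h - 1)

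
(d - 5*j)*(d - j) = d^2 - 6*d*j + 5*j^2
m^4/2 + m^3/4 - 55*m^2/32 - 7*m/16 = m*(m/2 + 1)*(m - 7/4)*(m + 1/4)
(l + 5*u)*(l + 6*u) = l^2 + 11*l*u + 30*u^2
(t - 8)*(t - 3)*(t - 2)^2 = t^4 - 15*t^3 + 72*t^2 - 140*t + 96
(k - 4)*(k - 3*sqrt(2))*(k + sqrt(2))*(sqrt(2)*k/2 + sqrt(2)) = sqrt(2)*k^4/2 - 2*k^3 - sqrt(2)*k^3 - 7*sqrt(2)*k^2 + 4*k^2 + 6*sqrt(2)*k + 16*k + 24*sqrt(2)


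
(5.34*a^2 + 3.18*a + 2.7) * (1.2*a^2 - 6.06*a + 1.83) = 6.408*a^4 - 28.5444*a^3 - 6.2586*a^2 - 10.5426*a + 4.941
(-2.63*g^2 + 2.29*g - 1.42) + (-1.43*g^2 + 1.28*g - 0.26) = -4.06*g^2 + 3.57*g - 1.68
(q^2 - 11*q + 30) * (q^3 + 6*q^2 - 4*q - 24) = q^5 - 5*q^4 - 40*q^3 + 200*q^2 + 144*q - 720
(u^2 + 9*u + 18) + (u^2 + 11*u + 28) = 2*u^2 + 20*u + 46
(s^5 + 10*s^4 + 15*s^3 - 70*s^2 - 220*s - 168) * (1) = s^5 + 10*s^4 + 15*s^3 - 70*s^2 - 220*s - 168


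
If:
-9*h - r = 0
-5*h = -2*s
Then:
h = 2*s/5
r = -18*s/5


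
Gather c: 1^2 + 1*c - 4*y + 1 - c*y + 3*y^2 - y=c*(1 - y) + 3*y^2 - 5*y + 2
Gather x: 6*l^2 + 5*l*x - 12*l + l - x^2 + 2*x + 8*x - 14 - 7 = 6*l^2 - 11*l - x^2 + x*(5*l + 10) - 21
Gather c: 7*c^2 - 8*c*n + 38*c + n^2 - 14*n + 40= 7*c^2 + c*(38 - 8*n) + n^2 - 14*n + 40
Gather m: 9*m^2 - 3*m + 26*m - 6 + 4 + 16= 9*m^2 + 23*m + 14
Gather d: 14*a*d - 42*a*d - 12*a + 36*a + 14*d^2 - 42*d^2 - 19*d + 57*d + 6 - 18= 24*a - 28*d^2 + d*(38 - 28*a) - 12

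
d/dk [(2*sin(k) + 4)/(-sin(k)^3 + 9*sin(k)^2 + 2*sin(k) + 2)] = 2*(2*sin(k)^3 - 3*sin(k)^2 - 36*sin(k) - 2)*cos(k)/(sin(k)^3 - 9*sin(k)^2 - 2*sin(k) - 2)^2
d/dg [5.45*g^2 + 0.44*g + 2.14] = 10.9*g + 0.44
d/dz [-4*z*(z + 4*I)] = -8*z - 16*I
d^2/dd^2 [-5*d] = 0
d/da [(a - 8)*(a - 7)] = 2*a - 15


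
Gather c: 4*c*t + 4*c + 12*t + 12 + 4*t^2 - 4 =c*(4*t + 4) + 4*t^2 + 12*t + 8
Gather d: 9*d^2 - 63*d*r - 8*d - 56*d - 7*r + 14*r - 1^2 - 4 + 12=9*d^2 + d*(-63*r - 64) + 7*r + 7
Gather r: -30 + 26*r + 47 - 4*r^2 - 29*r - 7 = -4*r^2 - 3*r + 10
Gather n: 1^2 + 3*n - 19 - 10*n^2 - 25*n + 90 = -10*n^2 - 22*n + 72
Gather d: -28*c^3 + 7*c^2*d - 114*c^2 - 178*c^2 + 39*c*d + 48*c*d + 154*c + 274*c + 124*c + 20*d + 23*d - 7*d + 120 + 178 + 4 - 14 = -28*c^3 - 292*c^2 + 552*c + d*(7*c^2 + 87*c + 36) + 288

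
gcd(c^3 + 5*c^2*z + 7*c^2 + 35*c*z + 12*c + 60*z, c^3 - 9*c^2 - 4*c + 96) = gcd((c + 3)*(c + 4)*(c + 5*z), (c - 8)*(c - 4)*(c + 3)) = c + 3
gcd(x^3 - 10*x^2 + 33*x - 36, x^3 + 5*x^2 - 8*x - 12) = 1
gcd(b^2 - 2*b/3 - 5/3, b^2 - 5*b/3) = b - 5/3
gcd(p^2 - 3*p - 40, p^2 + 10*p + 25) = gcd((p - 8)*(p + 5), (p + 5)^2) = p + 5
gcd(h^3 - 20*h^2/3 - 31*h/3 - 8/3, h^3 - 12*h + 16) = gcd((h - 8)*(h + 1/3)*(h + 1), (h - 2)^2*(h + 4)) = 1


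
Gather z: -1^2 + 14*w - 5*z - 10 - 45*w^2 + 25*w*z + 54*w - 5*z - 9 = -45*w^2 + 68*w + z*(25*w - 10) - 20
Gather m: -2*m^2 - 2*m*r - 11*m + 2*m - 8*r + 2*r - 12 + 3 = -2*m^2 + m*(-2*r - 9) - 6*r - 9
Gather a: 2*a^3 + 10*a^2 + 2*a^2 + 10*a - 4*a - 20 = 2*a^3 + 12*a^2 + 6*a - 20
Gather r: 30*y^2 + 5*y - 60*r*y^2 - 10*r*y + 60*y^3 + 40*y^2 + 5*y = r*(-60*y^2 - 10*y) + 60*y^3 + 70*y^2 + 10*y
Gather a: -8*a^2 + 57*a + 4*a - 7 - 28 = -8*a^2 + 61*a - 35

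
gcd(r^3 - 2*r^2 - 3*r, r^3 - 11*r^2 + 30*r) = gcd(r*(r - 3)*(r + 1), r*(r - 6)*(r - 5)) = r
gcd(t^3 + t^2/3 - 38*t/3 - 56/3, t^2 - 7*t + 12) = t - 4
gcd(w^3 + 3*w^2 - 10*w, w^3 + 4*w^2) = w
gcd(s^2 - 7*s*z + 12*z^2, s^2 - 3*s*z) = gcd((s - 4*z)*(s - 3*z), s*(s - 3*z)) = -s + 3*z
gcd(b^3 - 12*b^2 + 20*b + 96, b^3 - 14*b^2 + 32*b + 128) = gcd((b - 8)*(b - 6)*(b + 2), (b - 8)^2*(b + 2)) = b^2 - 6*b - 16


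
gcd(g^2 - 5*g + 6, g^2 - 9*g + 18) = g - 3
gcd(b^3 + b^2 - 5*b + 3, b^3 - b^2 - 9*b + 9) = b^2 + 2*b - 3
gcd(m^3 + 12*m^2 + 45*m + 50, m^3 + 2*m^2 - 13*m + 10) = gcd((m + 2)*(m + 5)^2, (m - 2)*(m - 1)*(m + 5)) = m + 5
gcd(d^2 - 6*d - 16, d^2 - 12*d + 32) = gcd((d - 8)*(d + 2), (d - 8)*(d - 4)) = d - 8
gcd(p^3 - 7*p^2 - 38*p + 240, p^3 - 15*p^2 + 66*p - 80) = p^2 - 13*p + 40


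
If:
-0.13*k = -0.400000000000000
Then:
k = 3.08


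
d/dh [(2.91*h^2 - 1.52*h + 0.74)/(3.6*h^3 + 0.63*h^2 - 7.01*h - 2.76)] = (-10.476*h^4 + 10.944*h^3 - 27.4335*h^2 - 16.9956*h + 9.3826)/(12.96*h^6 + 4.536*h^5 - 50.0751*h^4 - 28.7046*h^3 + 45.6625*h^2 + 38.6952*h + 7.6176)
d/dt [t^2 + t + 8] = 2*t + 1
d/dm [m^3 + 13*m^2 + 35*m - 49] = 3*m^2 + 26*m + 35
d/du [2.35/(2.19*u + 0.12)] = -5.1465/(2.19*u + 0.12)^2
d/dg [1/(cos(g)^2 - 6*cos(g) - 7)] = 2*(cos(g) - 3)*sin(g)/(sin(g)^2 + 6*cos(g) + 6)^2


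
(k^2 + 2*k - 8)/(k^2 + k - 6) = (k + 4)/(k + 3)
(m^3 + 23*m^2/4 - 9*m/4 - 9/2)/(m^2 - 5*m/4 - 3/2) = (m^2 + 5*m - 6)/(m - 2)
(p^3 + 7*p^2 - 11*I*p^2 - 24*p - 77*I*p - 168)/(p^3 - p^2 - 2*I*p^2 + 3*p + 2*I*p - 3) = (p^2 + p*(7 - 8*I) - 56*I)/(p^2 + p*(-1 + I) - I)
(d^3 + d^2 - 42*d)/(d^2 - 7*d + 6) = d*(d + 7)/(d - 1)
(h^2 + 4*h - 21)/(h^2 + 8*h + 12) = (h^2 + 4*h - 21)/(h^2 + 8*h + 12)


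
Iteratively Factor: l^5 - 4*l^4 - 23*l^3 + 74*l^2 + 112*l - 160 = (l - 5)*(l^4 + l^3 - 18*l^2 - 16*l + 32) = (l - 5)*(l + 2)*(l^3 - l^2 - 16*l + 16) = (l - 5)*(l - 1)*(l + 2)*(l^2 - 16) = (l - 5)*(l - 1)*(l + 2)*(l + 4)*(l - 4)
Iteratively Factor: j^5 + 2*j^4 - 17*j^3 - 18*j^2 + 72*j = (j + 4)*(j^4 - 2*j^3 - 9*j^2 + 18*j) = (j + 3)*(j + 4)*(j^3 - 5*j^2 + 6*j) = (j - 3)*(j + 3)*(j + 4)*(j^2 - 2*j) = (j - 3)*(j - 2)*(j + 3)*(j + 4)*(j)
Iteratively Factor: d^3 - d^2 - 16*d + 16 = (d + 4)*(d^2 - 5*d + 4) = (d - 4)*(d + 4)*(d - 1)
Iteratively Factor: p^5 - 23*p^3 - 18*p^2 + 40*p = (p - 1)*(p^4 + p^3 - 22*p^2 - 40*p) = (p - 1)*(p + 4)*(p^3 - 3*p^2 - 10*p) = (p - 1)*(p + 2)*(p + 4)*(p^2 - 5*p) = p*(p - 1)*(p + 2)*(p + 4)*(p - 5)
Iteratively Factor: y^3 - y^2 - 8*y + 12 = (y - 2)*(y^2 + y - 6) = (y - 2)*(y + 3)*(y - 2)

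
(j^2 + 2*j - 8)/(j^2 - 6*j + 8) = (j + 4)/(j - 4)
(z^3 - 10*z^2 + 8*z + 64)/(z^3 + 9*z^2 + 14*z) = (z^2 - 12*z + 32)/(z*(z + 7))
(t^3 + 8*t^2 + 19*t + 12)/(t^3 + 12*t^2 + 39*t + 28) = (t + 3)/(t + 7)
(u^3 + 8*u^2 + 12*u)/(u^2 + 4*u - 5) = u*(u^2 + 8*u + 12)/(u^2 + 4*u - 5)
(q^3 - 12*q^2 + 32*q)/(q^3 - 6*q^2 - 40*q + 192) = q/(q + 6)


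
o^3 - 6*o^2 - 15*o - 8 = (o - 8)*(o + 1)^2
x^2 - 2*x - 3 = (x - 3)*(x + 1)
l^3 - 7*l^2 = l^2*(l - 7)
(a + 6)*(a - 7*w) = a^2 - 7*a*w + 6*a - 42*w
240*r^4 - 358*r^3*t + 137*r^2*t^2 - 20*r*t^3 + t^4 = (-8*r + t)*(-6*r + t)*(-5*r + t)*(-r + t)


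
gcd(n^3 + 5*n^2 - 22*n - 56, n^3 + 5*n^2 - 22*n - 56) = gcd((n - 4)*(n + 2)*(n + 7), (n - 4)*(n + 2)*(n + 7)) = n^3 + 5*n^2 - 22*n - 56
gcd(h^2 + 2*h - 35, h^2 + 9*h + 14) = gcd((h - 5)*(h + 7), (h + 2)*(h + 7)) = h + 7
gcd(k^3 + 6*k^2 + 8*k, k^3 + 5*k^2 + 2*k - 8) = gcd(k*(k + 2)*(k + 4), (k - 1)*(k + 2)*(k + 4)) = k^2 + 6*k + 8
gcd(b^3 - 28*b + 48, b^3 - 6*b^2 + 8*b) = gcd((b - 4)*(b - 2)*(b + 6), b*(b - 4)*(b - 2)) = b^2 - 6*b + 8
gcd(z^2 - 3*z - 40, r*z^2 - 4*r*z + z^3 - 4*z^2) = 1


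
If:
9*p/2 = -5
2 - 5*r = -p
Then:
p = -10/9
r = 8/45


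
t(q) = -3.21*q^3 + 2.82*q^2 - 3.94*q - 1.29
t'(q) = -9.63*q^2 + 5.64*q - 3.94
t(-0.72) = 4.21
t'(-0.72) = -12.99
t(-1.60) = 25.38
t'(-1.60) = -37.62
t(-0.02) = -1.21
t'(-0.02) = -4.06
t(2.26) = -32.84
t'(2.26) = -40.38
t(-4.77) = 430.05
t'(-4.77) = -249.95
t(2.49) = -43.17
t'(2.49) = -49.60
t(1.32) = -8.96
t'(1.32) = -13.27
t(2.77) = -58.79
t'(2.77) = -62.21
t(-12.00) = 5998.95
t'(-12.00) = -1458.34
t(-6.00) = 817.23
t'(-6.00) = -384.46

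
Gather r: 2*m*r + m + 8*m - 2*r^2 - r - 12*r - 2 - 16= 9*m - 2*r^2 + r*(2*m - 13) - 18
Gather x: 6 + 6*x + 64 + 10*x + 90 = 16*x + 160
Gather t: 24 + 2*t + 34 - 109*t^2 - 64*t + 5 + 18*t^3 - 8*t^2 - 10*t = 18*t^3 - 117*t^2 - 72*t + 63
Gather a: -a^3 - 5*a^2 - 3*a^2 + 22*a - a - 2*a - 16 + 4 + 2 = -a^3 - 8*a^2 + 19*a - 10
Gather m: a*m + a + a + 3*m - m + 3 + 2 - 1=2*a + m*(a + 2) + 4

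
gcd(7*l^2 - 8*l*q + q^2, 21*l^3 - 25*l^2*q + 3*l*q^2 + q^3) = -l + q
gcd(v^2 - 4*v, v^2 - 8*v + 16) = v - 4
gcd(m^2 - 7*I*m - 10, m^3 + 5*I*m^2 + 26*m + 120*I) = m - 5*I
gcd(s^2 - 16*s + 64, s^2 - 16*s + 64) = s^2 - 16*s + 64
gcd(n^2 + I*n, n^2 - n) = n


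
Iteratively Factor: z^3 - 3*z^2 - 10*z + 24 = (z - 2)*(z^2 - z - 12) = (z - 2)*(z + 3)*(z - 4)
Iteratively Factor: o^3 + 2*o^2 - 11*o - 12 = (o + 4)*(o^2 - 2*o - 3) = (o + 1)*(o + 4)*(o - 3)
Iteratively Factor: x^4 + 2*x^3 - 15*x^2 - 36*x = (x)*(x^3 + 2*x^2 - 15*x - 36) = x*(x - 4)*(x^2 + 6*x + 9) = x*(x - 4)*(x + 3)*(x + 3)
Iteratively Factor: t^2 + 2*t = (t + 2)*(t)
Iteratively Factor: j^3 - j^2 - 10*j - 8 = (j - 4)*(j^2 + 3*j + 2) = (j - 4)*(j + 2)*(j + 1)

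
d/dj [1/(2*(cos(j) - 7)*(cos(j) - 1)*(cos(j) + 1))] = (-3 - 14*cos(j)/sin(j)^2 + 2/sin(j)^2)/(2*(cos(j) - 7)^2*sin(j))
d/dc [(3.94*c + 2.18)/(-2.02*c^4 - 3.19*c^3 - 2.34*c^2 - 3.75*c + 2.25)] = (23.8764*c^4 + 42.7516*c^3 + 30.0822*c^2 + 10.2024*c + 17.04)/(4.0804*c^8 + 12.8876*c^7 + 19.6297*c^6 + 30.0792*c^5 + 20.3106*c^4 + 3.195*c^3 + 3.5325*c^2 - 16.875*c + 5.0625)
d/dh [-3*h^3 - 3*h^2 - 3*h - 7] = -9*h^2 - 6*h - 3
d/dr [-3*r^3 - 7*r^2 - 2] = r*(-9*r - 14)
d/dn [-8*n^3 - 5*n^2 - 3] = 2*n*(-12*n - 5)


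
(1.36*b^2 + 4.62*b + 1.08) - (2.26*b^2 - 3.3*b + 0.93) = -0.9*b^2 + 7.92*b + 0.15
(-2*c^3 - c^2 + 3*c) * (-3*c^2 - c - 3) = 6*c^5 + 5*c^4 - 2*c^3 - 9*c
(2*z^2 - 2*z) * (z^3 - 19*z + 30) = 2*z^5 - 2*z^4 - 38*z^3 + 98*z^2 - 60*z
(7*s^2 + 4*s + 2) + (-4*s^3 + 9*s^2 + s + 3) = -4*s^3 + 16*s^2 + 5*s + 5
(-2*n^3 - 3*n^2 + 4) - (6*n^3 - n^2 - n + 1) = -8*n^3 - 2*n^2 + n + 3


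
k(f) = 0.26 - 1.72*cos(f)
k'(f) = 1.72*sin(f)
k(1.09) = -0.54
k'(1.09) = 1.52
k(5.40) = -0.83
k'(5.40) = -1.33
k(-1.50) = 0.14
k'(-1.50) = -1.72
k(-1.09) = -0.54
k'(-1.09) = -1.52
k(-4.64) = 0.38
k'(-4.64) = 1.72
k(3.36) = 1.94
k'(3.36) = -0.37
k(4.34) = 0.89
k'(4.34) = -1.60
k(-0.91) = -0.80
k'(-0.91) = -1.36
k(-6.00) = -1.39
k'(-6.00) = 0.48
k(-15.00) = 1.57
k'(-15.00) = -1.12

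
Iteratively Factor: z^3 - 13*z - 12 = (z + 1)*(z^2 - z - 12) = (z + 1)*(z + 3)*(z - 4)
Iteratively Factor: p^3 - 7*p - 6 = (p + 1)*(p^2 - p - 6) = (p - 3)*(p + 1)*(p + 2)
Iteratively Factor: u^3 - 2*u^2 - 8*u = (u - 4)*(u^2 + 2*u) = u*(u - 4)*(u + 2)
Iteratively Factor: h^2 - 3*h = (h)*(h - 3)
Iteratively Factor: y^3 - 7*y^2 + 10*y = (y)*(y^2 - 7*y + 10) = y*(y - 2)*(y - 5)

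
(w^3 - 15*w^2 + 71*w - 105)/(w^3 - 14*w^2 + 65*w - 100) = (w^2 - 10*w + 21)/(w^2 - 9*w + 20)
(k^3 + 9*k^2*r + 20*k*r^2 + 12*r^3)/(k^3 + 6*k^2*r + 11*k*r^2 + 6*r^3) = (k + 6*r)/(k + 3*r)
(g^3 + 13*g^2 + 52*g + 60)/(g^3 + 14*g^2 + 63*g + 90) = (g + 2)/(g + 3)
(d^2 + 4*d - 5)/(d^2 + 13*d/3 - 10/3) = 3*(d - 1)/(3*d - 2)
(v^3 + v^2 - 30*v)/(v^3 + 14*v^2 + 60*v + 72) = v*(v - 5)/(v^2 + 8*v + 12)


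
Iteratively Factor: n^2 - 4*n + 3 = (n - 1)*(n - 3)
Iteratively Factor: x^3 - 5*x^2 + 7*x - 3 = (x - 1)*(x^2 - 4*x + 3) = (x - 3)*(x - 1)*(x - 1)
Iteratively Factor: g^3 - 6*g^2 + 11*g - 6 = (g - 3)*(g^2 - 3*g + 2) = (g - 3)*(g - 1)*(g - 2)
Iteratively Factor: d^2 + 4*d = (d)*(d + 4)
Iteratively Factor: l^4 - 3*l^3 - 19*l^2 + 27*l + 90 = (l + 3)*(l^3 - 6*l^2 - l + 30) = (l + 2)*(l + 3)*(l^2 - 8*l + 15) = (l - 3)*(l + 2)*(l + 3)*(l - 5)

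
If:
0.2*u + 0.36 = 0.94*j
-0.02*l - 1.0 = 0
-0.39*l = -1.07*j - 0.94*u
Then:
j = -3.24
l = -50.00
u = -17.05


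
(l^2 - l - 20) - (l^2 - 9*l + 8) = 8*l - 28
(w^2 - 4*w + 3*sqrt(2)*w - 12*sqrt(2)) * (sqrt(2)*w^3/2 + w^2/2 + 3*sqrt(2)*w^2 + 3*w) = sqrt(2)*w^5/2 + sqrt(2)*w^4 + 7*w^4/2 - 21*sqrt(2)*w^3/2 + 7*w^3 - 84*w^2 + 3*sqrt(2)*w^2 - 36*sqrt(2)*w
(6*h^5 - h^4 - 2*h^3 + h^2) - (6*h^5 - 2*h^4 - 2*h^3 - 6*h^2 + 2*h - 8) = h^4 + 7*h^2 - 2*h + 8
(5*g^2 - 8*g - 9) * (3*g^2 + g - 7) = 15*g^4 - 19*g^3 - 70*g^2 + 47*g + 63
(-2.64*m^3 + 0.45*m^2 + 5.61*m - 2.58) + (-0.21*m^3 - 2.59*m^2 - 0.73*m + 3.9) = -2.85*m^3 - 2.14*m^2 + 4.88*m + 1.32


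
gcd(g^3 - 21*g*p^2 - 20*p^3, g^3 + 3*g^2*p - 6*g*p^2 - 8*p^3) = g^2 + 5*g*p + 4*p^2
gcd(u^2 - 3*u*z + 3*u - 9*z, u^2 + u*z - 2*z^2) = 1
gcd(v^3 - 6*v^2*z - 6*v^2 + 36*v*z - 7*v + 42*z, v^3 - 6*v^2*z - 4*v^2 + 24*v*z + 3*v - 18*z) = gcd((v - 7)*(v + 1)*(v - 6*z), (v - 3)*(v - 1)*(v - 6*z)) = -v + 6*z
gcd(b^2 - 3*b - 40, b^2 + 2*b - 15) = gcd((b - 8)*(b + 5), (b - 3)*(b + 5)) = b + 5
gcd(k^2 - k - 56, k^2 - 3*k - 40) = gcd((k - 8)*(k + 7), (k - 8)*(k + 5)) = k - 8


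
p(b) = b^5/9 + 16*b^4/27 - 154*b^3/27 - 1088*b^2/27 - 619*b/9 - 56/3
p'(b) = 5*b^4/9 + 64*b^3/27 - 154*b^2/9 - 2176*b/27 - 619/9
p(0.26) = -39.37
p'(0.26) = -90.84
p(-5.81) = 78.96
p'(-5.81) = -9.98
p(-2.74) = 0.83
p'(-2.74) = 6.14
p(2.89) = -627.93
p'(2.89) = -348.63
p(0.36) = -48.90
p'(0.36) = -99.89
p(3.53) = -861.55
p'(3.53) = -375.96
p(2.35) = -450.82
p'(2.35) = -304.96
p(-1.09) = 16.48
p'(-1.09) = -3.55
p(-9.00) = -1178.67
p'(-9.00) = 1187.56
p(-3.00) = 0.00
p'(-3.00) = 0.00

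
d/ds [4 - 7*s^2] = -14*s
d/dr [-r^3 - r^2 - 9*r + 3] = -3*r^2 - 2*r - 9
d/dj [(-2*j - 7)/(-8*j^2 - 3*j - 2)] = (16*j^2 + 6*j - (2*j + 7)*(16*j + 3) + 4)/(8*j^2 + 3*j + 2)^2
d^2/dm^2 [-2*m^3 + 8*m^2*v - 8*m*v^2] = -12*m + 16*v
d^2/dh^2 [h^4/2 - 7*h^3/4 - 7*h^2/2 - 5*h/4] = 6*h^2 - 21*h/2 - 7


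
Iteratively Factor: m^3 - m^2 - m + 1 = (m - 1)*(m^2 - 1) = (m - 1)*(m + 1)*(m - 1)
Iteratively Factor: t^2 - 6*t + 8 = (t - 4)*(t - 2)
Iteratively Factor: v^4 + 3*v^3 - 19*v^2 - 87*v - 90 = (v - 5)*(v^3 + 8*v^2 + 21*v + 18) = (v - 5)*(v + 3)*(v^2 + 5*v + 6) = (v - 5)*(v + 2)*(v + 3)*(v + 3)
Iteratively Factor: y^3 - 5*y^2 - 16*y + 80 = (y - 5)*(y^2 - 16) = (y - 5)*(y + 4)*(y - 4)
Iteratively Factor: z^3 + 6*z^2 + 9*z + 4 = (z + 1)*(z^2 + 5*z + 4) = (z + 1)^2*(z + 4)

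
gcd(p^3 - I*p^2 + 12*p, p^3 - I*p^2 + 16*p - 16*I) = p - 4*I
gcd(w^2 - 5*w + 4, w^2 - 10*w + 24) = w - 4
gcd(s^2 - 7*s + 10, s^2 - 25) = s - 5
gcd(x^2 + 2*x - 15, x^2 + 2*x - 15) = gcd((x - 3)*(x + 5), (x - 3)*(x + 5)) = x^2 + 2*x - 15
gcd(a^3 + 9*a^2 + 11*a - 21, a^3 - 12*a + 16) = 1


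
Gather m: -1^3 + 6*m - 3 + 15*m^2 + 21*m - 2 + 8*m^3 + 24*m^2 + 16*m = 8*m^3 + 39*m^2 + 43*m - 6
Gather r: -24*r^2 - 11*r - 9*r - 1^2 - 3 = -24*r^2 - 20*r - 4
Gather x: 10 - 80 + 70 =0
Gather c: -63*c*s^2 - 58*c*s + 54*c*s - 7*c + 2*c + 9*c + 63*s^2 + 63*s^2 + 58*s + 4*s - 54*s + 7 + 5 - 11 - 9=c*(-63*s^2 - 4*s + 4) + 126*s^2 + 8*s - 8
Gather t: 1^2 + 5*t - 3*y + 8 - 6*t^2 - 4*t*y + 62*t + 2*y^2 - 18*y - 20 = -6*t^2 + t*(67 - 4*y) + 2*y^2 - 21*y - 11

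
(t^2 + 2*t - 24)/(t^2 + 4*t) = (t^2 + 2*t - 24)/(t*(t + 4))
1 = 1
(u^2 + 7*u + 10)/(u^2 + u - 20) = (u + 2)/(u - 4)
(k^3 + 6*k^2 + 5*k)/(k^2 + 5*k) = k + 1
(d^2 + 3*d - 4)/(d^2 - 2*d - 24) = (d - 1)/(d - 6)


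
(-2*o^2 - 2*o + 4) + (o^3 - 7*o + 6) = o^3 - 2*o^2 - 9*o + 10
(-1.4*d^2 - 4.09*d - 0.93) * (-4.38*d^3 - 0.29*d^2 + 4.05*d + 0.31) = 6.132*d^5 + 18.3202*d^4 - 0.410499999999999*d^3 - 16.7288*d^2 - 5.0344*d - 0.2883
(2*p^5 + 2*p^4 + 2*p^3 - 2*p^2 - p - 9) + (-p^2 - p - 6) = 2*p^5 + 2*p^4 + 2*p^3 - 3*p^2 - 2*p - 15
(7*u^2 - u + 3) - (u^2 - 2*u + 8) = 6*u^2 + u - 5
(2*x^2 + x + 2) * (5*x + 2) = 10*x^3 + 9*x^2 + 12*x + 4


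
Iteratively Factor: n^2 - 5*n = (n)*(n - 5)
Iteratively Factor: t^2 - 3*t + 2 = (t - 1)*(t - 2)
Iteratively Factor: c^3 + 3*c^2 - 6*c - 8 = (c - 2)*(c^2 + 5*c + 4) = (c - 2)*(c + 1)*(c + 4)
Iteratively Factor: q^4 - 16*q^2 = (q)*(q^3 - 16*q) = q*(q + 4)*(q^2 - 4*q) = q^2*(q + 4)*(q - 4)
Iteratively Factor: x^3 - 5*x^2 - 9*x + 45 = (x - 3)*(x^2 - 2*x - 15) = (x - 5)*(x - 3)*(x + 3)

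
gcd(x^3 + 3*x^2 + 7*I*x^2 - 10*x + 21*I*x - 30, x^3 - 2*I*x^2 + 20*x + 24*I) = x + 2*I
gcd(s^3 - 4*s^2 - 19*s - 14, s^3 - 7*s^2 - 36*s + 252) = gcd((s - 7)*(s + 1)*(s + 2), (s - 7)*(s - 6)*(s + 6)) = s - 7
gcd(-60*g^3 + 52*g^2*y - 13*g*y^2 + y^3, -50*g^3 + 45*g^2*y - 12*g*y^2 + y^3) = 10*g^2 - 7*g*y + y^2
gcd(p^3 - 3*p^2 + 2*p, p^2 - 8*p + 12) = p - 2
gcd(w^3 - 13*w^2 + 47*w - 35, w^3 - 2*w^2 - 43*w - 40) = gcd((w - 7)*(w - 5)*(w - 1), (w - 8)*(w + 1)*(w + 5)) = 1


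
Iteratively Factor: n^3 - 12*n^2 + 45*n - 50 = (n - 5)*(n^2 - 7*n + 10) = (n - 5)*(n - 2)*(n - 5)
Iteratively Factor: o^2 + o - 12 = (o + 4)*(o - 3)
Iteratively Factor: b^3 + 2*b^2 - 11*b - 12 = (b - 3)*(b^2 + 5*b + 4) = (b - 3)*(b + 4)*(b + 1)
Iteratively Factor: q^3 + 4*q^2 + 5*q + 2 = (q + 1)*(q^2 + 3*q + 2) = (q + 1)^2*(q + 2)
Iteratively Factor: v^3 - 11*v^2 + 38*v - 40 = (v - 4)*(v^2 - 7*v + 10) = (v - 5)*(v - 4)*(v - 2)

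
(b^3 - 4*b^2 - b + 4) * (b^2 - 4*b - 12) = b^5 - 8*b^4 + 3*b^3 + 56*b^2 - 4*b - 48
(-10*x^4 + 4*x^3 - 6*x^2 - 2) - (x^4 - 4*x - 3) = -11*x^4 + 4*x^3 - 6*x^2 + 4*x + 1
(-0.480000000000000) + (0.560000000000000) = 0.0800000000000001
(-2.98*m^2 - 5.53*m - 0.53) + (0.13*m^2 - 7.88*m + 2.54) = -2.85*m^2 - 13.41*m + 2.01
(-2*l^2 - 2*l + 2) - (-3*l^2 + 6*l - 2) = l^2 - 8*l + 4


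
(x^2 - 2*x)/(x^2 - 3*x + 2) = x/(x - 1)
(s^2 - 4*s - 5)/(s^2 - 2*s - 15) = (s + 1)/(s + 3)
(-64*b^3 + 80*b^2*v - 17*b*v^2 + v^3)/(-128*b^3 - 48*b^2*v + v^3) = (8*b^2 - 9*b*v + v^2)/(16*b^2 + 8*b*v + v^2)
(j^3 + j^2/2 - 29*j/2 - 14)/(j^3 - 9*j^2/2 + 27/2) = (2*j^3 + j^2 - 29*j - 28)/(2*j^3 - 9*j^2 + 27)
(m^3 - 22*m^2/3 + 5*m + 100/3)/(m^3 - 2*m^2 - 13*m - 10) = (3*m^2 - 7*m - 20)/(3*(m^2 + 3*m + 2))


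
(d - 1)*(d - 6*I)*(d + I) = d^3 - d^2 - 5*I*d^2 + 6*d + 5*I*d - 6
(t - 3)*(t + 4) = t^2 + t - 12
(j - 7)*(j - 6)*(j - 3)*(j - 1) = j^4 - 17*j^3 + 97*j^2 - 207*j + 126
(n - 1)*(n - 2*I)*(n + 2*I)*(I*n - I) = I*n^4 - 2*I*n^3 + 5*I*n^2 - 8*I*n + 4*I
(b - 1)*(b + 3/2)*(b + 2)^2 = b^4 + 9*b^3/2 + 9*b^2/2 - 4*b - 6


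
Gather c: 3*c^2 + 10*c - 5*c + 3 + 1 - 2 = 3*c^2 + 5*c + 2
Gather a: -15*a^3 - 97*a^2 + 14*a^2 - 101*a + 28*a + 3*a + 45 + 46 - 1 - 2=-15*a^3 - 83*a^2 - 70*a + 88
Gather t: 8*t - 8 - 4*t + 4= 4*t - 4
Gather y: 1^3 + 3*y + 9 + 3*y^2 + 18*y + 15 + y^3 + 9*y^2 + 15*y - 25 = y^3 + 12*y^2 + 36*y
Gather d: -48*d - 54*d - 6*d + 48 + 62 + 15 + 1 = 126 - 108*d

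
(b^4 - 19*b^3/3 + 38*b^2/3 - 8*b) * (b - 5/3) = b^5 - 8*b^4 + 209*b^3/9 - 262*b^2/9 + 40*b/3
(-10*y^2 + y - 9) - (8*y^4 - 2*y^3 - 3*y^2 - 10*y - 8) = -8*y^4 + 2*y^3 - 7*y^2 + 11*y - 1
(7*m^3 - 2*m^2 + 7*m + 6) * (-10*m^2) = -70*m^5 + 20*m^4 - 70*m^3 - 60*m^2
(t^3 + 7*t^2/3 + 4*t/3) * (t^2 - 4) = t^5 + 7*t^4/3 - 8*t^3/3 - 28*t^2/3 - 16*t/3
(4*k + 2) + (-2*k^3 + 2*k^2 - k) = -2*k^3 + 2*k^2 + 3*k + 2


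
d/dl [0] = 0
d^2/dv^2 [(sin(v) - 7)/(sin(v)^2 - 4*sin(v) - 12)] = (-9*sin(v)^5 + 24*sin(v)^4 + 454*sin(v)^2 - 701*sin(v)/2 + 36*sin(3*v) + sin(5*v)/2 - 488)/((sin(v) - 6)^3*(sin(v) + 2)^3)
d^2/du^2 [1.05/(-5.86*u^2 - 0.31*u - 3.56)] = (72.11316*u^2 + 3.81486*u - 1.05*(11.72*u + 0.31)*(23.44*u + 0.62) + 43.80936)/(5.86*u^2 + 0.31*u + 3.56)^3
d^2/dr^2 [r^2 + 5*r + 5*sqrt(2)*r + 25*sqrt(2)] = 2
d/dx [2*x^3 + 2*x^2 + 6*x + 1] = 6*x^2 + 4*x + 6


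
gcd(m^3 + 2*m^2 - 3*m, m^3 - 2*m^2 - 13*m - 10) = 1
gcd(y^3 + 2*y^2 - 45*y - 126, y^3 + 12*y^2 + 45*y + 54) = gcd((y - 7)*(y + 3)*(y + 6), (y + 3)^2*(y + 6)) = y^2 + 9*y + 18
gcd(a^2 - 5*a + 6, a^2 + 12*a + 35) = 1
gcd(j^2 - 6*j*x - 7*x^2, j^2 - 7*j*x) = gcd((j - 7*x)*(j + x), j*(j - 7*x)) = -j + 7*x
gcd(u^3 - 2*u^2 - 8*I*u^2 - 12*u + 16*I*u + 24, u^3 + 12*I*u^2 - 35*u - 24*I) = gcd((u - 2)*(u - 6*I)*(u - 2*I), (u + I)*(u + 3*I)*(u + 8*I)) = 1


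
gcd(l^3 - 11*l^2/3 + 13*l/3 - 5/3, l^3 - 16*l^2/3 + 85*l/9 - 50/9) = l - 5/3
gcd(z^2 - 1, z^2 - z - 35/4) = 1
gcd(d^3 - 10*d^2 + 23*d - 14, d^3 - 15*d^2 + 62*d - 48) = d - 1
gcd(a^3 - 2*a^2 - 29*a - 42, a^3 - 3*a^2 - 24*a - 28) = a^2 - 5*a - 14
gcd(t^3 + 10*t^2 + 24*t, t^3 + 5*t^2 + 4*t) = t^2 + 4*t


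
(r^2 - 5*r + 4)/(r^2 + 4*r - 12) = (r^2 - 5*r + 4)/(r^2 + 4*r - 12)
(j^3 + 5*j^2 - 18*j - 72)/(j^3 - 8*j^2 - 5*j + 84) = (j + 6)/(j - 7)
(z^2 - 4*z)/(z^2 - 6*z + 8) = z/(z - 2)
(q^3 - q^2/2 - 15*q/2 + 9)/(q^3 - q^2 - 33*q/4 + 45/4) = 2*(q - 2)/(2*q - 5)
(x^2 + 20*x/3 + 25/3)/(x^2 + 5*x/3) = (x + 5)/x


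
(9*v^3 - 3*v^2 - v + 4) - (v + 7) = 9*v^3 - 3*v^2 - 2*v - 3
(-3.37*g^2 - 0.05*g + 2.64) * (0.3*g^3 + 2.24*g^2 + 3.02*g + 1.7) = -1.011*g^5 - 7.5638*g^4 - 9.4974*g^3 + 0.0336000000000007*g^2 + 7.8878*g + 4.488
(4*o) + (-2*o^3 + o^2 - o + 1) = -2*o^3 + o^2 + 3*o + 1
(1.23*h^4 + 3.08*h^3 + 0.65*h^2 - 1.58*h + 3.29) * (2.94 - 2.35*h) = -2.8905*h^5 - 3.6218*h^4 + 7.5277*h^3 + 5.624*h^2 - 12.3767*h + 9.6726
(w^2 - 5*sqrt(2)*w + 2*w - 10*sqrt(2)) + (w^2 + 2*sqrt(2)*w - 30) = 2*w^2 - 3*sqrt(2)*w + 2*w - 30 - 10*sqrt(2)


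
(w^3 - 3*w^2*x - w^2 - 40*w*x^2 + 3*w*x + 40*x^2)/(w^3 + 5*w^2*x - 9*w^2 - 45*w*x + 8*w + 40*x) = (w - 8*x)/(w - 8)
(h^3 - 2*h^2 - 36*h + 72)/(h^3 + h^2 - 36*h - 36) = (h - 2)/(h + 1)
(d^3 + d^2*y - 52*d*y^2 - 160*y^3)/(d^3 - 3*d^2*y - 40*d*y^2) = (d + 4*y)/d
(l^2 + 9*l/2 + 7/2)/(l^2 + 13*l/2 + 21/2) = (l + 1)/(l + 3)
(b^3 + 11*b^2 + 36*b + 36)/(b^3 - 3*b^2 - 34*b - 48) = (b + 6)/(b - 8)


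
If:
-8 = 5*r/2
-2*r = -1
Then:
No Solution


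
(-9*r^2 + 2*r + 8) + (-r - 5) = -9*r^2 + r + 3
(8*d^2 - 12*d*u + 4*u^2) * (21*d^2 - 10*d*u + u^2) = 168*d^4 - 332*d^3*u + 212*d^2*u^2 - 52*d*u^3 + 4*u^4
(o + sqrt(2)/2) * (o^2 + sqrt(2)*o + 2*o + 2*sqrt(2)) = o^3 + 2*o^2 + 3*sqrt(2)*o^2/2 + o + 3*sqrt(2)*o + 2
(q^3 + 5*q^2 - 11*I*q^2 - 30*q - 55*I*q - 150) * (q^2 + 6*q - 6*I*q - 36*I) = q^5 + 11*q^4 - 17*I*q^4 - 66*q^3 - 187*I*q^3 - 1056*q^2 - 330*I*q^2 - 2880*q + 1980*I*q + 5400*I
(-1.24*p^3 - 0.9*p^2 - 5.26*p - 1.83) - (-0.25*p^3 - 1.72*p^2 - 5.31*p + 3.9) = -0.99*p^3 + 0.82*p^2 + 0.0499999999999998*p - 5.73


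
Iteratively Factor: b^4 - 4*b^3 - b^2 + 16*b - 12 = (b + 2)*(b^3 - 6*b^2 + 11*b - 6) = (b - 1)*(b + 2)*(b^2 - 5*b + 6) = (b - 3)*(b - 1)*(b + 2)*(b - 2)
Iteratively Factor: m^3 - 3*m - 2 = (m + 1)*(m^2 - m - 2) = (m + 1)^2*(m - 2)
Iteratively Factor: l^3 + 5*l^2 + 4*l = (l)*(l^2 + 5*l + 4) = l*(l + 1)*(l + 4)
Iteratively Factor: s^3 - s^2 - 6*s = (s - 3)*(s^2 + 2*s) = s*(s - 3)*(s + 2)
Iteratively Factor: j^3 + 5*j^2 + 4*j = (j + 1)*(j^2 + 4*j) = (j + 1)*(j + 4)*(j)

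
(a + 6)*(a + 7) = a^2 + 13*a + 42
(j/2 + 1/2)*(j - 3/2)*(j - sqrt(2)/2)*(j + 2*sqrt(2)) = j^4/2 - j^3/4 + 3*sqrt(2)*j^3/4 - 7*j^2/4 - 3*sqrt(2)*j^2/8 - 9*sqrt(2)*j/8 + j/2 + 3/2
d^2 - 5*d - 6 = (d - 6)*(d + 1)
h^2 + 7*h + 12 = (h + 3)*(h + 4)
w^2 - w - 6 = (w - 3)*(w + 2)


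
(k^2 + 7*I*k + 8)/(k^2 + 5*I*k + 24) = (k - I)/(k - 3*I)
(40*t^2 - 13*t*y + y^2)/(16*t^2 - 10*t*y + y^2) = (-5*t + y)/(-2*t + y)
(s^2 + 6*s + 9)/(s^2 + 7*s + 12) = (s + 3)/(s + 4)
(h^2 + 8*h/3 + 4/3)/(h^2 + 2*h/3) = (h + 2)/h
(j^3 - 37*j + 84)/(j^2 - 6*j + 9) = (j^2 + 3*j - 28)/(j - 3)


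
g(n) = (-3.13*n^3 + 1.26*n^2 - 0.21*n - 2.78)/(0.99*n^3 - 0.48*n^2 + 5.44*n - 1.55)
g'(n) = (-9.39*n^2 + 2.52*n - 0.21)/(0.99*n^3 - 0.48*n^2 + 5.44*n - 1.55) + (-2.97*n^2 + 0.96*n - 5.44)*(-3.13*n^3 + 1.26*n^2 - 0.21*n - 2.78)/(0.99*n^3 - 0.48*n^2 + 5.44*n - 1.55)^2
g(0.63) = -1.65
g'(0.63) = 3.92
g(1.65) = -1.30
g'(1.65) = -0.57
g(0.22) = 7.65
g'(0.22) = 112.61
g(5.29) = -2.69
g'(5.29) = -0.15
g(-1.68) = -0.95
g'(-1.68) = 0.97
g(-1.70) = -0.97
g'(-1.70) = 0.96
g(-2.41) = -1.56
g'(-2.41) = 0.70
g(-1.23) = -0.48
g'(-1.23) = 1.12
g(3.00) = -2.06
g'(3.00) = -0.45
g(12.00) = -3.07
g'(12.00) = -0.02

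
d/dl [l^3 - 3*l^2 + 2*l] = 3*l^2 - 6*l + 2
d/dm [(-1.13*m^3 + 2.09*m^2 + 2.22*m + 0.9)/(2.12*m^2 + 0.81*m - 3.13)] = (-2.3956*m^4 - 1.8306*m^3 + 7.5972*m^2 - 16.8994*m - 7.6776)/(4.4944*m^4 + 3.4344*m^3 - 12.6151*m^2 - 5.0706*m + 9.7969)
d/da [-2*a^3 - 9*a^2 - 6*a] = -6*a^2 - 18*a - 6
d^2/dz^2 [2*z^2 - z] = 4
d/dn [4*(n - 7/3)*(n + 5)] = 8*n + 32/3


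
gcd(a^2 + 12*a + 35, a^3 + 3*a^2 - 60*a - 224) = a + 7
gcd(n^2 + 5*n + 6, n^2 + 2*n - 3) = n + 3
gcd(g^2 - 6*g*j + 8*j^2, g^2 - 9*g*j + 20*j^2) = g - 4*j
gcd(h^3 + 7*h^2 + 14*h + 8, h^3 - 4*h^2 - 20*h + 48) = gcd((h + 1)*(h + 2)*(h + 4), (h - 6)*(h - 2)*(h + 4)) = h + 4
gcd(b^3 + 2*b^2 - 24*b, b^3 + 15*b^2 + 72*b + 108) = b + 6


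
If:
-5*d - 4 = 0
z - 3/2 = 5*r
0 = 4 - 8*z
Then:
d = -4/5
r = -1/5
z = 1/2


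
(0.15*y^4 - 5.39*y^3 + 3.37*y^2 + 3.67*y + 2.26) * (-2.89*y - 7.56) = -0.4335*y^5 + 14.4431*y^4 + 31.0091*y^3 - 36.0835*y^2 - 34.2766*y - 17.0856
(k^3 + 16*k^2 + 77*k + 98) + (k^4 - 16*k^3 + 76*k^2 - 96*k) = k^4 - 15*k^3 + 92*k^2 - 19*k + 98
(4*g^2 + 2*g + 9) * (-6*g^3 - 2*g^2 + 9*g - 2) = -24*g^5 - 20*g^4 - 22*g^3 - 8*g^2 + 77*g - 18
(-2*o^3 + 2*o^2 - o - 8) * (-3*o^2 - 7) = 6*o^5 - 6*o^4 + 17*o^3 + 10*o^2 + 7*o + 56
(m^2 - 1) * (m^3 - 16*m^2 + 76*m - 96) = m^5 - 16*m^4 + 75*m^3 - 80*m^2 - 76*m + 96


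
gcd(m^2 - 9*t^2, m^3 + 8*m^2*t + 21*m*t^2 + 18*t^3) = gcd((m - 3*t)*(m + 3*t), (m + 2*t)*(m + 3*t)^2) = m + 3*t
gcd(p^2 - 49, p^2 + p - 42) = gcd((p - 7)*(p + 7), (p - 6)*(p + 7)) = p + 7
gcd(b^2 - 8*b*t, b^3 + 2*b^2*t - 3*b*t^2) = b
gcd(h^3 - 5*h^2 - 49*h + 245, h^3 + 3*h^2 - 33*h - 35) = h^2 + 2*h - 35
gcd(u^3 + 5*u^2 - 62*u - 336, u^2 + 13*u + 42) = u^2 + 13*u + 42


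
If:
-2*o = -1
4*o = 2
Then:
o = 1/2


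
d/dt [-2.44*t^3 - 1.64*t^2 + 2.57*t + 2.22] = -7.32*t^2 - 3.28*t + 2.57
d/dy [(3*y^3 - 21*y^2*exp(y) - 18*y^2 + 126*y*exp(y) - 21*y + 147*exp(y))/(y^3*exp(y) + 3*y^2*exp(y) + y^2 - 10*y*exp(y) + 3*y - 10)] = 3*(-(y^3 - 7*y^2*exp(y) - 6*y^2 + 42*y*exp(y) - 7*y + 49*exp(y))*(y^3*exp(y) + 6*y^2*exp(y) - 4*y*exp(y) + 2*y - 10*exp(y) + 3) + (-7*y^2*exp(y) + 3*y^2 + 28*y*exp(y) - 12*y + 91*exp(y) - 7)*(y^3*exp(y) + 3*y^2*exp(y) + y^2 - 10*y*exp(y) + 3*y - 10))/(y^3*exp(y) + 3*y^2*exp(y) + y^2 - 10*y*exp(y) + 3*y - 10)^2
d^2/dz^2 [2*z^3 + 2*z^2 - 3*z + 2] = 12*z + 4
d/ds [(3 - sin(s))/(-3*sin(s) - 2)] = 11*cos(s)/(3*sin(s) + 2)^2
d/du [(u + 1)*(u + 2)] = 2*u + 3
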